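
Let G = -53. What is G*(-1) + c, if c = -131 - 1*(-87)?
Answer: 9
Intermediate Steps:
c = -44 (c = -131 + 87 = -44)
G*(-1) + c = -53*(-1) - 44 = 53 - 44 = 9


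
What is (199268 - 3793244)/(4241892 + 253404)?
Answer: -149749/187304 ≈ -0.79950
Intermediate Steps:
(199268 - 3793244)/(4241892 + 253404) = -3593976/4495296 = -3593976*1/4495296 = -149749/187304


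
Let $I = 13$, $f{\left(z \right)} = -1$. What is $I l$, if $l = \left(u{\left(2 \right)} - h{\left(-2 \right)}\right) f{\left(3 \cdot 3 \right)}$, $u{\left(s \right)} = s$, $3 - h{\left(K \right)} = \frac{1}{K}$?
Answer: $\frac{39}{2} \approx 19.5$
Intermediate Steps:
$h{\left(K \right)} = 3 - \frac{1}{K}$
$l = \frac{3}{2}$ ($l = \left(2 - \left(3 - \frac{1}{-2}\right)\right) \left(-1\right) = \left(2 - \left(3 - - \frac{1}{2}\right)\right) \left(-1\right) = \left(2 - \left(3 + \frac{1}{2}\right)\right) \left(-1\right) = \left(2 - \frac{7}{2}\right) \left(-1\right) = \left(- \frac{3}{2}\right) \left(-1\right) = \frac{3}{2} \approx 1.5$)
$I l = 13 \cdot \frac{3}{2} = \frac{39}{2}$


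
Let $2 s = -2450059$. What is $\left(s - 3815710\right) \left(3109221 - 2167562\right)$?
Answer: $- \frac{9493315433661}{2} \approx -4.7467 \cdot 10^{12}$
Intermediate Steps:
$s = - \frac{2450059}{2}$ ($s = \frac{1}{2} \left(-2450059\right) = - \frac{2450059}{2} \approx -1.225 \cdot 10^{6}$)
$\left(s - 3815710\right) \left(3109221 - 2167562\right) = \left(- \frac{2450059}{2} - 3815710\right) \left(3109221 - 2167562\right) = \left(- \frac{10081479}{2}\right) 941659 = - \frac{9493315433661}{2}$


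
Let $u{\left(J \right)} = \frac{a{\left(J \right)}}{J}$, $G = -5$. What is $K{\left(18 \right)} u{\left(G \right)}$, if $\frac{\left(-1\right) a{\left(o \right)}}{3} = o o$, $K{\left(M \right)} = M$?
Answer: $270$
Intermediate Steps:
$a{\left(o \right)} = - 3 o^{2}$ ($a{\left(o \right)} = - 3 o o = - 3 o^{2}$)
$u{\left(J \right)} = - 3 J$ ($u{\left(J \right)} = \frac{\left(-3\right) J^{2}}{J} = - 3 J$)
$K{\left(18 \right)} u{\left(G \right)} = 18 \left(\left(-3\right) \left(-5\right)\right) = 18 \cdot 15 = 270$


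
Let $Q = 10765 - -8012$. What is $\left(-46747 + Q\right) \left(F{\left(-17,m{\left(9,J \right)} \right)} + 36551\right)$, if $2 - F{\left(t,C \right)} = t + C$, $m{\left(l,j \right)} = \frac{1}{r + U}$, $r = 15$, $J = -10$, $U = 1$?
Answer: $- \frac{8182889215}{8} \approx -1.0229 \cdot 10^{9}$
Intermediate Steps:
$m{\left(l,j \right)} = \frac{1}{16}$ ($m{\left(l,j \right)} = \frac{1}{15 + 1} = \frac{1}{16}$)
$F{\left(t,C \right)} = 2 - C - t$ ($F{\left(t,C \right)} = 2 - \left(t + C\right) = 2 - \left(C + t\right) = 2 - C - t$)
$Q = 18777$ ($Q = 10765 + 8012 = 18777$)
$\left(-46747 + Q\right) \left(F{\left(-17,m{\left(9,J \right)} \right)} + 36551\right) = \left(-46747 + 18777\right) \left(\left(2 - \frac{1}{16} - -17\right) + 36551\right) = - 27970 \left(\left(2 - \frac{1}{16} + 17\right) + 36551\right) = - 27970 \left(\frac{303}{16} + 36551\right) = \left(-27970\right) \frac{585119}{16} = - \frac{8182889215}{8}$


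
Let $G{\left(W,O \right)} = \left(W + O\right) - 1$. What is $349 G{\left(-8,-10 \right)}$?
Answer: $-6631$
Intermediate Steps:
$G{\left(W,O \right)} = -1 + O + W$ ($G{\left(W,O \right)} = \left(O + W\right) - 1 = -1 + O + W$)
$349 G{\left(-8,-10 \right)} = 349 \left(-1 - 10 - 8\right) = 349 \left(-19\right) = -6631$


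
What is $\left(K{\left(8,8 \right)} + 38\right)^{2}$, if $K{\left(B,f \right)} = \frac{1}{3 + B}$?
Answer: $\frac{175561}{121} \approx 1450.9$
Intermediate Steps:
$\left(K{\left(8,8 \right)} + 38\right)^{2} = \left(\frac{1}{3 + 8} + 38\right)^{2} = \left(\frac{1}{11} + 38\right)^{2} = \left(\frac{419}{11}\right)^{2} = \frac{175561}{121}$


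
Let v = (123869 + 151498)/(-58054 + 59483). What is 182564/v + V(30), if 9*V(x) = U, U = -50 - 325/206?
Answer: 160251026683/170176806 ≈ 941.67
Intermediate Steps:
v = 275367/1429 ≈ 192.70
U = -10625/206 (U = -50 - 325*1/206 = -50 - 325/206 = -10625/206 ≈ -51.578)
V(x) = -10625/1854 (V(x) = (1/9)*(-10625/206) = -10625/1854)
182564/v + V(30) = 182564/(275367/1429) - 10625/1854 = 182564*(1429/275367) - 10625/1854 = 260883956/275367 - 10625/1854 = 160251026683/170176806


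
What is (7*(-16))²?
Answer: 12544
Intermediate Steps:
(7*(-16))² = (-112)² = 12544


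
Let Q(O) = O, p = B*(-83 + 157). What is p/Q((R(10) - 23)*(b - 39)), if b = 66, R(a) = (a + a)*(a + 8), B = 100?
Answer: 7400/9099 ≈ 0.81328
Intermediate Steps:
R(a) = 2*a*(8 + a) (R(a) = (2*a)*(8 + a) = 2*a*(8 + a))
p = 7400 (p = 100*(-83 + 157) = 100*74 = 7400)
p/Q((R(10) - 23)*(b - 39)) = 7400/(((2*10*(8 + 10) - 23)*(66 - 39))) = 7400/(((2*10*18 - 23)*27)) = 7400/(((360 - 23)*27)) = 7400/((337*27)) = 7400/9099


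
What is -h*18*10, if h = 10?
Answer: -1800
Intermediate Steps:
-h*18*10 = -10*18*10 = -180*10 = -1*1800 = -1800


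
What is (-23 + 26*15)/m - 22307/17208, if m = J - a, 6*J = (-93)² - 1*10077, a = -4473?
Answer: -88154809/72875880 ≈ -1.2097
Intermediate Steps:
J = -238 (J = ((-93)² - 1*10077)/6 = (8649 - 10077)/6 = (⅙)*(-1428) = -238)
m = 4235 (m = -238 - 1*(-4473) = -238 + 4473 = 4235)
(-23 + 26*15)/m - 22307/17208 = (-23 + 26*15)/4235 - 22307/17208 = (-23 + 390)*(1/4235) - 22307*1/17208 = 367*(1/4235) - 22307/17208 = 367/4235 - 22307/17208 = -88154809/72875880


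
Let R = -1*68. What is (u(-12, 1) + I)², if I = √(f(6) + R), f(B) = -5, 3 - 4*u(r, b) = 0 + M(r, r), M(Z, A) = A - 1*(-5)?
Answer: -267/4 + 5*I*√73 ≈ -66.75 + 42.72*I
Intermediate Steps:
M(Z, A) = 5 + A (M(Z, A) = A + 5 = 5 + A)
u(r, b) = -½ - r/4 (u(r, b) = ¾ - (0 + (5 + r))/4 = ¾ - (5 + r)/4 = ¾ + (-5/4 - r/4) = -½ - r/4)
R = -68
I = I*√73 (I = √(-5 - 68) = √(-73) = I*√73 ≈ 8.544*I)
(u(-12, 1) + I)² = ((-½ - ¼*(-12)) + I*√73)² = ((-½ + 3) + I*√73)² = (5/2 + I*√73)²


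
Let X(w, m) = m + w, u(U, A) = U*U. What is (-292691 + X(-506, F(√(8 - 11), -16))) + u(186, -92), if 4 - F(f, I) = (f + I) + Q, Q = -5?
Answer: -258576 - I*√3 ≈ -2.5858e+5 - 1.732*I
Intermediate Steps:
u(U, A) = U²
F(f, I) = 9 - I - f (F(f, I) = 4 - ((f + I) - 5) = 4 - ((I + f) - 5) = 4 - (-5 + I + f) = 4 + (5 - I - f) = 9 - I - f)
(-292691 + X(-506, F(√(8 - 11), -16))) + u(186, -92) = (-292691 + ((9 - 1*(-16) - √(8 - 11)) - 506)) + 186² = (-292691 + ((9 + 16 - √(-3)) - 506)) + 34596 = (-292691 + ((9 + 16 - I*√3) - 506)) + 34596 = (-292691 + ((25 - I*√3) - 506)) + 34596 = (-292691 + (-481 - I*√3)) + 34596 = (-293172 - I*√3) + 34596 = -258576 - I*√3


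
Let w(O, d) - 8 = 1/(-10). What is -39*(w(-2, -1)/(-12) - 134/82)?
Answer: 146627/1640 ≈ 89.407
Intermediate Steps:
w(O, d) = 79/10 (w(O, d) = 8 + 1/(-10) = 8 - 1/10 = 79/10)
-39*(w(-2, -1)/(-12) - 134/82) = -39*((79/10)/(-12) - 134/82) = -39*((79/10)*(-1/12) - 134*1/82) = -39*(-79/120 - 67/41) = -39*(-11279/4920) = 146627/1640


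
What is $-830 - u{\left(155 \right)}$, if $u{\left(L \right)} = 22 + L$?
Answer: $-1007$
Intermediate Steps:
$-830 - u{\left(155 \right)} = -830 - \left(22 + 155\right) = -830 - 177 = -1007$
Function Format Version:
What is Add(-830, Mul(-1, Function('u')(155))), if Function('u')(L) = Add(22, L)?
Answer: -1007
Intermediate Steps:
Add(-830, Mul(-1, Function('u')(155))) = Add(-830, Mul(-1, Add(22, 155))) = Add(-830, Mul(-1, 177)) = Add(-830, -177) = -1007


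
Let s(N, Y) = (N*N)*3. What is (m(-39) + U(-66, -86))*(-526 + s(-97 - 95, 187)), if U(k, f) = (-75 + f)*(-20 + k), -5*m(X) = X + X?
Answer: 7628454328/5 ≈ 1.5257e+9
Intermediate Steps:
m(X) = -2*X/5 (m(X) = -(X + X)/5 = -2*X/5)
s(N, Y) = 3*N² (s(N, Y) = N²*3 = 3*N²)
(m(-39) + U(-66, -86))*(-526 + s(-97 - 95, 187)) = (-⅖*(-39) + (1500 - 75*(-66) - 20*(-86) - 86*(-66)))*(-526 + 3*(-97 - 95)²) = (78/5 + (1500 + 4950 + 1720 + 5676))*(-526 + 3*(-192)²) = (78/5 + 13846)*(-526 + 3*36864) = 69308*(-526 + 110592)/5 = (69308/5)*110066 = 7628454328/5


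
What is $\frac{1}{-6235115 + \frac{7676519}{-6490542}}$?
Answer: $- \frac{6490542}{40469283458849} \approx -1.6038 \cdot 10^{-7}$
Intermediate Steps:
$\frac{1}{-6235115 + \frac{7676519}{-6490542}} = \frac{1}{-6235115 + 7676519 \left(- \frac{1}{6490542}\right)} = \frac{1}{-6235115 - \frac{7676519}{6490542}} = \frac{1}{- \frac{40469283458849}{6490542}} = - \frac{6490542}{40469283458849}$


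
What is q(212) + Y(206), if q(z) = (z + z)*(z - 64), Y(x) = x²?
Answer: 105188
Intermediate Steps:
q(z) = 2*z*(-64 + z) (q(z) = (2*z)*(-64 + z) = 2*z*(-64 + z))
q(212) + Y(206) = 2*212*(-64 + 212) + 206² = 2*212*148 + 42436 = 62752 + 42436 = 105188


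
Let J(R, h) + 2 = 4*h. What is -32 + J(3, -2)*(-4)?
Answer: 8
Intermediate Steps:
J(R, h) = -2 + 4*h
-32 + J(3, -2)*(-4) = -32 + (-2 + 4*(-2))*(-4) = -32 + (-2 - 8)*(-4) = -32 - 10*(-4) = -32 + 40 = 8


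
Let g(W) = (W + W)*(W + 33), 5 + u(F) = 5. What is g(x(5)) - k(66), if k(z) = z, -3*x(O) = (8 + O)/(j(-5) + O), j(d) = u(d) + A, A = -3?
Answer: -3593/18 ≈ -199.61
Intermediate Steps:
u(F) = 0 (u(F) = -5 + 5 = 0)
j(d) = -3 (j(d) = 0 - 3 = -3)
x(O) = -(8 + O)/(3*(-3 + O))
g(W) = 2*W*(33 + W) (g(W) = (2*W)*(33 + W) = 2*W*(33 + W))
g(x(5)) - k(66) = 2*((-8 - 1*5)/(3*(-3 + 5)))*(33 + (-8 - 1*5)/(3*(-3 + 5))) - 1*66 = 2*((⅓)*(-8 - 5)/2)*(33 + (⅓)*(-8 - 5)/2) - 66 = 2*((⅓)*(½)*(-13))*(33 + (⅓)*(½)*(-13)) - 66 = 2*(-13/6)*(33 - 13/6) - 66 = 2*(-13/6)*(185/6) - 66 = -2405/18 - 66 = -3593/18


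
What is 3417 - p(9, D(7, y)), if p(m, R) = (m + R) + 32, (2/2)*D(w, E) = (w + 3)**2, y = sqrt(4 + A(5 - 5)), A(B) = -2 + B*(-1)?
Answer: 3276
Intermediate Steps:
A(B) = -2 - B
y = sqrt(2) (y = sqrt(4 + (-2 - (5 - 5))) = sqrt(4 + (-2 - 1*0)) = sqrt(4 + (-2 + 0)) = sqrt(4 - 2) = sqrt(2) ≈ 1.4142)
D(w, E) = (3 + w)**2 (D(w, E) = (w + 3)**2 = (3 + w)**2)
p(m, R) = 32 + R + m (p(m, R) = (R + m) + 32 = 32 + R + m)
3417 - p(9, D(7, y)) = 3417 - (32 + (3 + 7)**2 + 9) = 3417 - (32 + 10**2 + 9) = 3417 - (32 + 100 + 9) = 3417 - 1*141 = 3417 - 141 = 3276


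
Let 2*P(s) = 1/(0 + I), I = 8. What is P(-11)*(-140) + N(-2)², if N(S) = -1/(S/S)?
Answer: -31/4 ≈ -7.7500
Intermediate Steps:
P(s) = 1/16 (P(s) = 1/(2*(0 + 8)) = (½)/8 = (½)*(⅛) = 1/16)
N(S) = -1 (N(S) = -1/1 = -1*1 = -1)
P(-11)*(-140) + N(-2)² = (1/16)*(-140) + (-1)² = -35/4 + 1 = -31/4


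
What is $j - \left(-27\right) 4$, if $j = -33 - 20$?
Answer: $55$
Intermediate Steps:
$j = -53$
$j - \left(-27\right) 4 = -53 - \left(-27\right) 4 = -53 - -108 = -53 + 108 = 55$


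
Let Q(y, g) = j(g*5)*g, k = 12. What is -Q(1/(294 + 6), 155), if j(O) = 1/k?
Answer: -155/12 ≈ -12.917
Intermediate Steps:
j(O) = 1/12
Q(y, g) = g/12
-Q(1/(294 + 6), 155) = -155/12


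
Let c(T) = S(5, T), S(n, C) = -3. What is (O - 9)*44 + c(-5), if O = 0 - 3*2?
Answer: -663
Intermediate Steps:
c(T) = -3
O = -6 (O = 0 - 6 = -6)
(O - 9)*44 + c(-5) = (-6 - 9)*44 - 3 = -15*44 - 3 = -660 - 3 = -663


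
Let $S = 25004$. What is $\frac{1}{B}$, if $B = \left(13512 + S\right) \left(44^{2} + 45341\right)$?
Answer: $\frac{1}{1820920932} \approx 5.4917 \cdot 10^{-10}$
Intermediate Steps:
$B = 1820920932$ ($B = \left(13512 + 25004\right) \left(44^{2} + 45341\right) = 38516 \left(1936 + 45341\right) = 38516 \cdot 47277 = 1820920932$)
$\frac{1}{B} = \frac{1}{1820920932}$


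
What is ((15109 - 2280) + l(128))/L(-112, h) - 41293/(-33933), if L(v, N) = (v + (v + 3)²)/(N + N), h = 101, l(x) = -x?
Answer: 29181516661/133119159 ≈ 219.21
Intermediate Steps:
L(v, N) = (v + (3 + v)²)/(2*N) (L(v, N) = (v + (3 + v)²)/((2*N)) = (v + (3 + v)²)*(1/(2*N)) = (v + (3 + v)²)/(2*N))
((15109 - 2280) + l(128))/L(-112, h) - 41293/(-33933) = ((15109 - 2280) - 1*128)/(((½)*(-112 + (3 - 112)²)/101)) - 41293/(-33933) = (12829 - 128)/(((½)*(1/101)*(-112 + (-109)²))) - 41293*(-1/33933) = 12701/(((½)*(1/101)*(-112 + 11881))) + 41293/33933 = 12701/(((½)*(1/101)*11769)) + 41293/33933 = 12701/(11769/202) + 41293/33933 = 12701*(202/11769) + 41293/33933 = 2565602/11769 + 41293/33933 = 29181516661/133119159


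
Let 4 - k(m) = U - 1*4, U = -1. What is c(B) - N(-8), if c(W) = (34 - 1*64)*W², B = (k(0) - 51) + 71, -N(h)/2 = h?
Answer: -25246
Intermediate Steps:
k(m) = 9 (k(m) = 4 - (-1 - 1*4) = 4 - (-1 - 4) = 4 - 1*(-5) = 4 + 5 = 9)
N(h) = -2*h
B = 29 (B = (9 - 51) + 71 = -42 + 71 = 29)
c(W) = -30*W² (c(W) = (34 - 64)*W² = -30*W²)
c(B) - N(-8) = -30*29² - (-2)*(-8) = -30*841 - 1*16 = -25230 - 16 = -25246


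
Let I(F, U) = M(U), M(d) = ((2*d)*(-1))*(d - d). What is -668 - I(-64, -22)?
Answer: -668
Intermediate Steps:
M(d) = 0 (M(d) = -2*d*0 = 0)
I(F, U) = 0
-668 - I(-64, -22) = -668 - 1*0 = -668 + 0 = -668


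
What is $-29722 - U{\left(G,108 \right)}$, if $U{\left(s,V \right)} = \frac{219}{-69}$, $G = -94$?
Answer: $- \frac{683533}{23} \approx -29719.0$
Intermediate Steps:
$U{\left(s,V \right)} = - \frac{73}{23}$ ($U{\left(s,V \right)} = 219 \left(- \frac{1}{69}\right) = - \frac{73}{23}$)
$-29722 - U{\left(G,108 \right)} = -29722 - - \frac{73}{23} = -29722 + \frac{73}{23} = - \frac{683533}{23}$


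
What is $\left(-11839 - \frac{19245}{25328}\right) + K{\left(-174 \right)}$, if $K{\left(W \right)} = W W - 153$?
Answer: $\frac{463077907}{25328} \approx 18283.0$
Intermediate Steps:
$K{\left(W \right)} = -153 + W^{2}$ ($K{\left(W \right)} = W^{2} - 153 = -153 + W^{2}$)
$\left(-11839 - \frac{19245}{25328}\right) + K{\left(-174 \right)} = \left(-11839 - \frac{19245}{25328}\right) - \left(153 - \left(-174\right)^{2}\right) = \left(-11839 - \frac{19245}{25328}\right) + \left(-153 + 30276\right) = \left(-11839 - \frac{19245}{25328}\right) + 30123 = - \frac{299877437}{25328} + 30123 = \frac{463077907}{25328}$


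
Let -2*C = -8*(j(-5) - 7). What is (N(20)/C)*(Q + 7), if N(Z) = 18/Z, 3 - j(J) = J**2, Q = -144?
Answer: 1233/1160 ≈ 1.0629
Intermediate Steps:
j(J) = 3 - J**2
C = -116 (C = -(-4)*((3 - 1*(-5)**2) - 7) = -(-4)*((3 - 1*25) - 7) = -(-4)*((3 - 25) - 7) = -(-4)*(-22 - 7) = -(-4)*(-29) = -1/2*232 = -116)
(N(20)/C)*(Q + 7) = ((18/20)/(-116))*(-144 + 7) = ((18*(1/20))*(-1/116))*(-137) = ((9/10)*(-1/116))*(-137) = -9/1160*(-137) = 1233/1160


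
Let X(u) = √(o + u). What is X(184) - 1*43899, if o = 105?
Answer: -43882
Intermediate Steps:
X(u) = √(105 + u)
X(184) - 1*43899 = √(105 + 184) - 1*43899 = √289 - 43899 = 17 - 43899 = -43882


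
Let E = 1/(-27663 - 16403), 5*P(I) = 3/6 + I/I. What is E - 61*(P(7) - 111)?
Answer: 743911193/110165 ≈ 6752.7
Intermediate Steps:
P(I) = 3/10 (P(I) = (3/6 + I/I)/5 = (3*(1/6) + 1)/5 = (1/2 + 1)/5 = (1/5)*(3/2) = 3/10)
E = -1/44066 (E = 1/(-44066) = -1/44066 ≈ -2.2693e-5)
E - 61*(P(7) - 111) = -1/44066 - 61*(3/10 - 111) = -1/44066 - 61*(-1107)/10 = -1/44066 - 1*(-67527/10) = -1/44066 + 67527/10 = 743911193/110165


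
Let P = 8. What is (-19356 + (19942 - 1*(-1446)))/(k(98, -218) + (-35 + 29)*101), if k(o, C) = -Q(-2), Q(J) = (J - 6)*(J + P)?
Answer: -1016/279 ≈ -3.6416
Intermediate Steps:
Q(J) = (-6 + J)*(8 + J) (Q(J) = (J - 6)*(J + 8) = (-6 + J)*(8 + J))
k(o, C) = 48 (k(o, C) = -(-48 + (-2)² + 2*(-2)) = -(-48 + 4 - 4) = -1*(-48) = 48)
(-19356 + (19942 - 1*(-1446)))/(k(98, -218) + (-35 + 29)*101) = (-19356 + (19942 - 1*(-1446)))/(48 + (-35 + 29)*101) = (-19356 + (19942 + 1446))/(48 - 6*101) = (-19356 + 21388)/(48 - 606) = 2032/(-558) = 2032*(-1/558) = -1016/279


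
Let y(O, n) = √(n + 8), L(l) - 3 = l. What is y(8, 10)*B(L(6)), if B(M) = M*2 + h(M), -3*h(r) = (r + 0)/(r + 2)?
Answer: 585*√2/11 ≈ 75.210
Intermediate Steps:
L(l) = 3 + l
h(r) = -r/(3*(2 + r)) (h(r) = -(r + 0)/(3*(r + 2)) = -r/(3*(2 + r)))
y(O, n) = √(8 + n)
B(M) = 2*M - M/(6 + 3*M) (B(M) = M*2 - M/(6 + 3*M) = 2*M - M/(6 + 3*M))
y(8, 10)*B(L(6)) = √(8 + 10)*((3 + 6)*(11 + 6*(3 + 6))/(3*(2 + (3 + 6)))) = √18*((⅓)*9*(11 + 6*9)/(2 + 9)) = (3*√2)*((⅓)*9*(11 + 54)/11) = (3*√2)*((⅓)*9*(1/11)*65) = (3*√2)*(195/11) = 585*√2/11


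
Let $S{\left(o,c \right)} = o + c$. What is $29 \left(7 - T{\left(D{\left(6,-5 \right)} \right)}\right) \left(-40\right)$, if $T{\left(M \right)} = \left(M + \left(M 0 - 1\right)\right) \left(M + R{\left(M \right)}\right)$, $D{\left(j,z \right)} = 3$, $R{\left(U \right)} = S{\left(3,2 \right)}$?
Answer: $10440$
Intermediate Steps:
$S{\left(o,c \right)} = c + o$
$R{\left(U \right)} = 5$ ($R{\left(U \right)} = 2 + 3 = 5$)
$T{\left(M \right)} = \left(-1 + M\right) \left(5 + M\right)$ ($T{\left(M \right)} = \left(M + \left(M 0 - 1\right)\right) \left(M + 5\right) = \left(M + \left(0 - 1\right)\right) \left(5 + M\right) = \left(M - 1\right) \left(5 + M\right) = \left(-1 + M\right) \left(5 + M\right)$)
$29 \left(7 - T{\left(D{\left(6,-5 \right)} \right)}\right) \left(-40\right) = 29 \left(7 - \left(-5 + 3^{2} + 4 \cdot 3\right)\right) \left(-40\right) = 29 \left(7 - \left(-5 + 9 + 12\right)\right) \left(-40\right) = 29 \left(7 - 16\right) \left(-40\right) = 29 \left(-9\right) \left(-40\right) = \left(-261\right) \left(-40\right) = 10440$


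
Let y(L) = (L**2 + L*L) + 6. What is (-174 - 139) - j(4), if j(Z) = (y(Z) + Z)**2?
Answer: -2077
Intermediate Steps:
y(L) = 6 + 2*L**2 (y(L) = (L**2 + L**2) + 6 = 2*L**2 + 6 = 6 + 2*L**2)
j(Z) = (6 + Z + 2*Z**2)**2 (j(Z) = ((6 + 2*Z**2) + Z)**2 = (6 + Z + 2*Z**2)**2)
(-174 - 139) - j(4) = (-174 - 139) - (6 + 4 + 2*4**2)**2 = -313 - (6 + 4 + 2*16)**2 = -313 - (6 + 4 + 32)**2 = -313 - 1*42**2 = -313 - 1*1764 = -313 - 1764 = -2077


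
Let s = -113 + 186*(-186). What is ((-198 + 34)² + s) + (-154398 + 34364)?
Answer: -127847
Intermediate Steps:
s = -34709 (s = -113 - 34596 = -34709)
((-198 + 34)² + s) + (-154398 + 34364) = ((-198 + 34)² - 34709) + (-154398 + 34364) = ((-164)² - 34709) - 120034 = (26896 - 34709) - 120034 = -7813 - 120034 = -127847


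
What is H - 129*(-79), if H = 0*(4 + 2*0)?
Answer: 10191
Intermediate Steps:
H = 0 (H = 0*(4 + 0) = 0*4 = 0)
H - 129*(-79) = 0 - 129*(-79) = 0 + 10191 = 10191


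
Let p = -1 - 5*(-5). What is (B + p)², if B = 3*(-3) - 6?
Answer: 81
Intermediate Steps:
B = -15 (B = -9 - 6 = -15)
p = 24 (p = -1 + 25 = 24)
(B + p)² = (-15 + 24)² = 9² = 81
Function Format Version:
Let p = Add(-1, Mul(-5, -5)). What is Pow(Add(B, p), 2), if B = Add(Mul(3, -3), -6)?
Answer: 81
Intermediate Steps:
B = -15 (B = Add(-9, -6) = -15)
p = 24 (p = Add(-1, 25) = 24)
Pow(Add(B, p), 2) = Pow(Add(-15, 24), 2) = Pow(9, 2) = 81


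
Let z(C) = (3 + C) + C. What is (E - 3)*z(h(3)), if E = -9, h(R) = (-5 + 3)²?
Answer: -132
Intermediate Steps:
h(R) = 4 (h(R) = (-2)² = 4)
z(C) = 3 + 2*C
(E - 3)*z(h(3)) = (-9 - 3)*(3 + 2*4) = -12*(3 + 8) = -12*11 = -132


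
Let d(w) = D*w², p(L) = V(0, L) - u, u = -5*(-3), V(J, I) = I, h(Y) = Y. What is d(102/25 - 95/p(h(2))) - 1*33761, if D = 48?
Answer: -2908530377/105625 ≈ -27536.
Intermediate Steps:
u = 15
p(L) = -15 + L (p(L) = L - 1*15 = L - 15 = -15 + L)
d(w) = 48*w²
d(102/25 - 95/p(h(2))) - 1*33761 = 48*(102/25 - 95/(-15 + 2))² - 1*33761 = 48*(102*(1/25) - 95/(-13))² - 33761 = 48*(102/25 - 95*(-1/13))² - 33761 = 48*(102/25 + 95/13)² - 33761 = 48*(3701/325)² - 33761 = 48*(13697401/105625) - 33761 = 657475248/105625 - 33761 = -2908530377/105625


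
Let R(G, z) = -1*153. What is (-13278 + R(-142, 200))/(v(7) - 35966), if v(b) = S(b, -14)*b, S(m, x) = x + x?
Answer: 4477/12054 ≈ 0.37141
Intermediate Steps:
R(G, z) = -153
S(m, x) = 2*x
v(b) = -28*b (v(b) = (2*(-14))*b = -28*b)
(-13278 + R(-142, 200))/(v(7) - 35966) = (-13278 - 153)/(-28*7 - 35966) = -13431/(-196 - 35966) = -13431/(-36162) = -13431*(-1/36162) = 4477/12054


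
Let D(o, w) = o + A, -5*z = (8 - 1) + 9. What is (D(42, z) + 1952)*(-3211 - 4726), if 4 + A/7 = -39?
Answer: -13437341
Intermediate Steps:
A = -301 (A = -28 + 7*(-39) = -28 - 273 = -301)
z = -16/5 (z = -((8 - 1) + 9)/5 = -(7 + 9)/5 = -1/5*16 = -16/5 ≈ -3.2000)
D(o, w) = -301 + o (D(o, w) = o - 301 = -301 + o)
(D(42, z) + 1952)*(-3211 - 4726) = ((-301 + 42) + 1952)*(-3211 - 4726) = (-259 + 1952)*(-7937) = 1693*(-7937) = -13437341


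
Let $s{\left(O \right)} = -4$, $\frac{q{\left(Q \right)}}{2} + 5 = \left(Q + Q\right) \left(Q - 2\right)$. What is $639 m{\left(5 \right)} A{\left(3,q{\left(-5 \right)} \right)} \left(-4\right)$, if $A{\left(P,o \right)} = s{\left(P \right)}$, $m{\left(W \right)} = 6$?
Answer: $61344$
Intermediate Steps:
$q{\left(Q \right)} = -10 + 4 Q \left(-2 + Q\right)$ ($q{\left(Q \right)} = -10 + 2 \left(Q + Q\right) \left(Q - 2\right) = -10 + 2 \cdot 2 Q \left(-2 + Q\right) = -10 + 4 Q \left(-2 + Q\right)$)
$A{\left(P,o \right)} = -4$
$639 m{\left(5 \right)} A{\left(3,q{\left(-5 \right)} \right)} \left(-4\right) = 639 \cdot 6 \left(-4\right) \left(-4\right) = 639 \left(\left(-24\right) \left(-4\right)\right) = 639 \cdot 96 = 61344$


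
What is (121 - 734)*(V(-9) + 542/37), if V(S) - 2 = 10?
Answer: -604418/37 ≈ -16336.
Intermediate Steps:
V(S) = 12 (V(S) = 2 + 10 = 12)
(121 - 734)*(V(-9) + 542/37) = (121 - 734)*(12 + 542/37) = -613*(12 + 542*(1/37)) = -613*(12 + 542/37) = -613*986/37 = -604418/37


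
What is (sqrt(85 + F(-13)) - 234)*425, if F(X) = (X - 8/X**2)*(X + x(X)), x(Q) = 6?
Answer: -99450 + 4250*sqrt(298)/13 ≈ -93806.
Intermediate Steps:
F(X) = (6 + X)*(X - 8/X**2) (F(X) = (X - 8/X**2)*(X + 6) = (X - 8/X**2)*(6 + X) = (6 + X)*(X - 8/X**2))
(sqrt(85 + F(-13)) - 234)*425 = (sqrt(85 + (-48 - 8*(-13) + (-13)**3*(6 - 13))/(-13)**2) - 234)*425 = (sqrt(85 + (-48 + 104 - 2197*(-7))/169) - 234)*425 = (sqrt(85 + (-48 + 104 + 15379)/169) - 234)*425 = (sqrt(85 + (1/169)*15435) - 234)*425 = (sqrt(85 + 15435/169) - 234)*425 = (sqrt(29800/169) - 234)*425 = (10*sqrt(298)/13 - 234)*425 = (-234 + 10*sqrt(298)/13)*425 = -99450 + 4250*sqrt(298)/13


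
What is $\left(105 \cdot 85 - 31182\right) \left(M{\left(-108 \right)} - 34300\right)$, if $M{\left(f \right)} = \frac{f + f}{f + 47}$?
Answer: $\frac{46563513588}{61} \approx 7.6334 \cdot 10^{8}$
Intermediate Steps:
$M{\left(f \right)} = \frac{2 f}{47 + f}$
$\left(105 \cdot 85 - 31182\right) \left(M{\left(-108 \right)} - 34300\right) = \left(105 \cdot 85 - 31182\right) \left(2 \left(-108\right) \frac{1}{47 - 108} - 34300\right) = \left(8925 - 31182\right) \left(2 \left(-108\right) \frac{1}{-61} - 34300\right) = - 22257 \left(2 \left(-108\right) \left(- \frac{1}{61}\right) - 34300\right) = - 22257 \left(\frac{216}{61} - 34300\right) = \left(-22257\right) \left(- \frac{2092084}{61}\right) = \frac{46563513588}{61}$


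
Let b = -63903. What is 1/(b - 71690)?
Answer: -1/135593 ≈ -7.3750e-6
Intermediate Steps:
1/(b - 71690) = 1/(-63903 - 71690) = 1/(-135593) = -1/135593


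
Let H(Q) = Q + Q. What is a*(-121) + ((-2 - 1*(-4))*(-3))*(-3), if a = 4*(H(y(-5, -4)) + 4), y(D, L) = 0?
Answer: -1918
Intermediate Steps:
H(Q) = 2*Q
a = 16 (a = 4*(2*0 + 4) = 4*(0 + 4) = 4*4 = 16)
a*(-121) + ((-2 - 1*(-4))*(-3))*(-3) = 16*(-121) + ((-2 - 1*(-4))*(-3))*(-3) = -1936 + ((-2 + 4)*(-3))*(-3) = -1936 + (2*(-3))*(-3) = -1936 - 6*(-3) = -1936 + 18 = -1918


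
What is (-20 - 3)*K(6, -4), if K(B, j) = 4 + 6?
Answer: -230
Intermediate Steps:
K(B, j) = 10
(-20 - 3)*K(6, -4) = (-20 - 3)*10 = -23*10 = -230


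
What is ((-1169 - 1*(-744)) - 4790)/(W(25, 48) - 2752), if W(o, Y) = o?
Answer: 5215/2727 ≈ 1.9124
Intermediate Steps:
((-1169 - 1*(-744)) - 4790)/(W(25, 48) - 2752) = ((-1169 - 1*(-744)) - 4790)/(25 - 2752) = ((-1169 + 744) - 4790)/(-2727) = (-425 - 4790)*(-1/2727) = -5215*(-1/2727) = 5215/2727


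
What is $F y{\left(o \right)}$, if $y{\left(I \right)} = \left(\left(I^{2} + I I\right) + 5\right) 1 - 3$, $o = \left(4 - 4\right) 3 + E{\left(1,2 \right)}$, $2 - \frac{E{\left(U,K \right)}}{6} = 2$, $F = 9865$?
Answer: $19730$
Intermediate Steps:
$E{\left(U,K \right)} = 0$ ($E{\left(U,K \right)} = 12 - 12 = 0$)
$o = 0$ ($o = \left(4 - 4\right) 3 + 0 = 0 \cdot 3 + 0 = 0 + 0 = 0$)
$y{\left(I \right)} = 2 + 2 I^{2}$ ($y{\left(I \right)} = \left(\left(I^{2} + I^{2}\right) + 5\right) 1 - 3 = \left(2 I^{2} + 5\right) 1 - 3 = \left(5 + 2 I^{2}\right) 1 - 3 = \left(5 + 2 I^{2}\right) - 3 = 2 + 2 I^{2}$)
$F y{\left(o \right)} = 9865 \left(2 + 2 \cdot 0^{2}\right) = 9865 \left(2 + 2 \cdot 0\right) = 9865 \left(2 + 0\right) = 9865 \cdot 2 = 19730$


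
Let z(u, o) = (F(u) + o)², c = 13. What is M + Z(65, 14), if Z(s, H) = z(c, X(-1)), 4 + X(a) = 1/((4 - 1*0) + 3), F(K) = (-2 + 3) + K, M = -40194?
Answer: -1964465/49 ≈ -40091.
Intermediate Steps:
F(K) = 1 + K
X(a) = -27/7 (X(a) = -4 + 1/((4 - 1*0) + 3) = -4 + 1/((4 + 0) + 3) = -4 + 1/(4 + 3) = -4 + 1/7 = -4 + ⅐ = -27/7)
z(u, o) = (1 + o + u)² (z(u, o) = ((1 + u) + o)² = (1 + o + u)²)
Z(s, H) = 5041/49 (Z(s, H) = (1 - 27/7 + 13)² = (71/7)² = 5041/49)
M + Z(65, 14) = -40194 + 5041/49 = -1964465/49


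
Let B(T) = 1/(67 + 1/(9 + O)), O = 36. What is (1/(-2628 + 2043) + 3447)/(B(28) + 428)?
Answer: 467826608/58090185 ≈ 8.0535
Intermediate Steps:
B(T) = 45/3016 (B(T) = 1/(67 + 1/(9 + 36)) = 1/(67 + 1/45) = 1/(3016/45) = 45/3016)
(1/(-2628 + 2043) + 3447)/(B(28) + 428) = (1/(-2628 + 2043) + 3447)/(45/3016 + 428) = (1/(-585) + 3447)/(1290893/3016) = (-1/585 + 3447)*(3016/1290893) = (2016494/585)*(3016/1290893) = 467826608/58090185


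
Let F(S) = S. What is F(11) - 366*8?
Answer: -2917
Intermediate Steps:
F(11) - 366*8 = 11 - 366*8 = 11 - 1*2928 = 11 - 2928 = -2917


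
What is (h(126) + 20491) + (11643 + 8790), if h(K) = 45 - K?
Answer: 40843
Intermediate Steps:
(h(126) + 20491) + (11643 + 8790) = ((45 - 1*126) + 20491) + (11643 + 8790) = ((45 - 126) + 20491) + 20433 = (-81 + 20491) + 20433 = 20410 + 20433 = 40843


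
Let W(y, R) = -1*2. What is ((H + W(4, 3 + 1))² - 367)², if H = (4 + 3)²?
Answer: 3392964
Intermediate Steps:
H = 49 (H = 7² = 49)
W(y, R) = -2
((H + W(4, 3 + 1))² - 367)² = ((49 - 2)² - 367)² = (47² - 367)² = (2209 - 367)² = 1842² = 3392964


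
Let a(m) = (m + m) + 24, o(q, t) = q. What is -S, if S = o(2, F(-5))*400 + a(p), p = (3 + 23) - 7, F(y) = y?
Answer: -862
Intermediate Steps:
p = 19 (p = 26 - 7 = 19)
a(m) = 24 + 2*m (a(m) = 2*m + 24 = 24 + 2*m)
S = 862 (S = 2*400 + (24 + 2*19) = 800 + (24 + 38) = 800 + 62 = 862)
-S = -1*862 = -862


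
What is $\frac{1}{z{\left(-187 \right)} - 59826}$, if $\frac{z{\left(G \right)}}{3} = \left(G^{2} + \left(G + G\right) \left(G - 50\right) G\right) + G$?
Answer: $- \frac{1}{49681398} \approx -2.0128 \cdot 10^{-8}$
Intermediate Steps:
$z{\left(G \right)} = 3 G + 3 G^{2} + 6 G^{2} \left(-50 + G\right)$ ($z{\left(G \right)} = 3 \left(\left(G^{2} + \left(G + G\right) \left(G - 50\right) G\right) + G\right) = 3 \left(\left(G^{2} + 2 G \left(-50 + G\right) G\right) + G\right) = 3 \left(\left(G^{2} + 2 G^{2} \left(-50 + G\right)\right) + G\right) = 3 \left(G + G^{2} + 2 G^{2} \left(-50 + G\right)\right) = 3 G + 3 G^{2} + 6 G^{2} \left(-50 + G\right)$)
$\frac{1}{z{\left(-187 \right)} - 59826} = \frac{1}{3 \left(-187\right) \left(1 - -18513 + 2 \left(-187\right)^{2}\right) - 59826} = \frac{1}{3 \left(-187\right) \left(1 + 18513 + 2 \cdot 34969\right) - 59826} = \frac{1}{3 \left(-187\right) \left(1 + 18513 + 69938\right) - 59826} = \frac{1}{3 \left(-187\right) 88452 - 59826} = \frac{1}{-49621572 - 59826} = \frac{1}{-49681398} = - \frac{1}{49681398}$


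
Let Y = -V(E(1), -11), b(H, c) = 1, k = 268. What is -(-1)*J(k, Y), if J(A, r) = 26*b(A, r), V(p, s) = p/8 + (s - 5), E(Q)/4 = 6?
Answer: 26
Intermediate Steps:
E(Q) = 24 (E(Q) = 4*6 = 24)
V(p, s) = -5 + s + p/8 (V(p, s) = p*(⅛) + (-5 + s) = p/8 + (-5 + s) = -5 + s + p/8)
Y = 13 (Y = -(-5 - 11 + (⅛)*24) = -(-5 - 11 + 3) = -1*(-13) = 13)
J(A, r) = 26 (J(A, r) = 26*1 = 26)
-(-1)*J(k, Y) = -(-1)*26 = -1*(-26) = 26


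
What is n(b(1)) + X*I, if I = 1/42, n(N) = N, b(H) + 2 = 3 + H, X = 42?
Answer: 3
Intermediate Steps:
b(H) = 1 + H (b(H) = -2 + (3 + H) = 1 + H)
I = 1/42 ≈ 0.023810
n(b(1)) + X*I = (1 + 1) + 42*(1/42) = 2 + 1 = 3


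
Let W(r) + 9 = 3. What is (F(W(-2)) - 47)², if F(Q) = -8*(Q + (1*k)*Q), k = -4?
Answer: 36481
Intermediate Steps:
W(r) = -6 (W(r) = -9 + 3 = -6)
F(Q) = 24*Q (F(Q) = -8*(Q + (1*(-4))*Q) = -8*(Q - 4*Q) = -(-24)*Q = 24*Q)
(F(W(-2)) - 47)² = (24*(-6) - 47)² = (-144 - 47)² = (-191)² = 36481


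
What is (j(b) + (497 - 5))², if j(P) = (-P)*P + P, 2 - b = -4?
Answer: 213444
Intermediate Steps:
b = 6 (b = 2 - 1*(-4) = 2 + 4 = 6)
j(P) = P - P² (j(P) = -P² + P = P - P²)
(j(b) + (497 - 5))² = (6*(1 - 1*6) + (497 - 5))² = (6*(1 - 6) + 492)² = (6*(-5) + 492)² = (-30 + 492)² = 462² = 213444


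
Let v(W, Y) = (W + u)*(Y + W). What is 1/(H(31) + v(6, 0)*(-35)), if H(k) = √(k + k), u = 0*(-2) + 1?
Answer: -735/1080419 - √62/2160838 ≈ -0.00068394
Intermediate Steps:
u = 1 (u = 0 + 1 = 1)
v(W, Y) = (1 + W)*(W + Y) (v(W, Y) = (W + 1)*(Y + W) = (1 + W)*(W + Y))
H(k) = √2*√k (H(k) = √(2*k) = √2*√k)
1/(H(31) + v(6, 0)*(-35)) = 1/(√2*√31 + (6 + 0 + 6² + 6*0)*(-35)) = 1/(√62 + (6 + 0 + 36 + 0)*(-35)) = 1/(√62 + 42*(-35)) = 1/(√62 - 1470) = 1/(-1470 + √62)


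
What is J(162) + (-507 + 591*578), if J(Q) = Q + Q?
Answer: 341415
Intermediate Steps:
J(Q) = 2*Q
J(162) + (-507 + 591*578) = 2*162 + (-507 + 591*578) = 324 + (-507 + 341598) = 324 + 341091 = 341415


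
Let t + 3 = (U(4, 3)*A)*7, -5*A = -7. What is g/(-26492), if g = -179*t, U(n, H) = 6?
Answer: 279/740 ≈ 0.37703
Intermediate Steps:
A = 7/5 (A = -1/5*(-7) = 7/5 ≈ 1.4000)
t = 279/5 (t = -3 + (6*(7/5))*7 = -3 + (42/5)*7 = -3 + 294/5 = 279/5 ≈ 55.800)
g = -49941/5 (g = -179*279/5 = -49941/5 ≈ -9988.2)
g/(-26492) = -49941/5/(-26492) = -49941/5*(-1/26492) = 279/740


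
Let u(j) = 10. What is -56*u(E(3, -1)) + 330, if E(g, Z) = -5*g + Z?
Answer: -230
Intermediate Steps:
E(g, Z) = Z - 5*g
-56*u(E(3, -1)) + 330 = -56*10 + 330 = -560 + 330 = -230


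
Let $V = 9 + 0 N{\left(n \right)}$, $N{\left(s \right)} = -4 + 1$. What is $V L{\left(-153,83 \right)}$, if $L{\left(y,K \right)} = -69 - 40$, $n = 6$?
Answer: $-981$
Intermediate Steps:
$N{\left(s \right)} = -3$
$L{\left(y,K \right)} = -109$ ($L{\left(y,K \right)} = -69 - 40 = -109$)
$V = 9$ ($V = 9 + 0 \left(-3\right) = 9 + 0 = 9$)
$V L{\left(-153,83 \right)} = 9 \left(-109\right) = -981$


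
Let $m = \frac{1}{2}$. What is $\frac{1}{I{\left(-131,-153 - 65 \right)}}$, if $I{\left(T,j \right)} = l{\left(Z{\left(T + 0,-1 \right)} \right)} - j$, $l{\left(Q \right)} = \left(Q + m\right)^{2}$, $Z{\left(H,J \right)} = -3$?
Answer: $\frac{4}{897} \approx 0.0044593$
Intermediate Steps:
$m = \frac{1}{2} \approx 0.5$
$l{\left(Q \right)} = \left(\frac{1}{2} + Q\right)^{2}$ ($l{\left(Q \right)} = \left(Q + \frac{1}{2}\right)^{2} = \left(\frac{1}{2} + Q\right)^{2}$)
$I{\left(T,j \right)} = \frac{25}{4} - j$ ($I{\left(T,j \right)} = \frac{\left(1 + 2 \left(-3\right)\right)^{2}}{4} - j = \frac{\left(1 - 6\right)^{2}}{4} - j = \frac{\left(-5\right)^{2}}{4} - j = \frac{1}{4} \cdot 25 - j = \frac{25}{4} - j$)
$\frac{1}{I{\left(-131,-153 - 65 \right)}} = \frac{1}{\frac{25}{4} - \left(-153 - 65\right)} = \frac{1}{\frac{25}{4} - -218} = \frac{1}{\frac{25}{4} + 218} = \frac{1}{\frac{897}{4}} = \frac{4}{897}$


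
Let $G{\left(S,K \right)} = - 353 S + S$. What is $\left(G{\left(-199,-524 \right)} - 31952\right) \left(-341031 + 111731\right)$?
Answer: $-8735412800$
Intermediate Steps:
$G{\left(S,K \right)} = - 352 S$
$\left(G{\left(-199,-524 \right)} - 31952\right) \left(-341031 + 111731\right) = \left(\left(-352\right) \left(-199\right) - 31952\right) \left(-341031 + 111731\right) = \left(70048 - 31952\right) \left(-229300\right) = 38096 \left(-229300\right) = -8735412800$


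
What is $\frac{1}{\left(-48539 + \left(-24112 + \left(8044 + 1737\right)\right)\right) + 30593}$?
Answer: $- \frac{1}{32277} \approx -3.0982 \cdot 10^{-5}$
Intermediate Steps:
$\frac{1}{\left(-48539 + \left(-24112 + \left(8044 + 1737\right)\right)\right) + 30593} = \frac{1}{\left(-48539 + \left(-24112 + 9781\right)\right) + 30593} = \frac{1}{\left(-48539 - 14331\right) + 30593} = \frac{1}{-62870 + 30593} = \frac{1}{-32277} = - \frac{1}{32277}$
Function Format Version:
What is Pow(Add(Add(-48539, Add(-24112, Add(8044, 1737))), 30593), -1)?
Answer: Rational(-1, 32277) ≈ -3.0982e-5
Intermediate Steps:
Pow(Add(Add(-48539, Add(-24112, Add(8044, 1737))), 30593), -1) = Pow(Add(Add(-48539, Add(-24112, 9781)), 30593), -1) = Pow(Add(Add(-48539, -14331), 30593), -1) = Pow(Add(-62870, 30593), -1) = Pow(-32277, -1) = Rational(-1, 32277)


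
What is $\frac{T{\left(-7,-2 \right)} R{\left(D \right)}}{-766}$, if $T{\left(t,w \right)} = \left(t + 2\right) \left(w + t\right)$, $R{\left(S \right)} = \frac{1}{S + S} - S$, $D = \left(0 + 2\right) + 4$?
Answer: $\frac{1065}{3064} \approx 0.34758$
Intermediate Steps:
$D = 6$ ($D = 2 + 4 = 6$)
$R{\left(S \right)} = \frac{1}{2 S} - S$
$T{\left(t,w \right)} = \left(2 + t\right) \left(t + w\right)$
$\frac{T{\left(-7,-2 \right)} R{\left(D \right)}}{-766} = \frac{\left(\left(-7\right)^{2} + 2 \left(-7\right) + 2 \left(-2\right) - -14\right) \left(\frac{1}{2 \cdot 6} - 6\right)}{-766} = \left(49 - 14 - 4 + 14\right) \left(\frac{1}{2} \cdot \frac{1}{6} - 6\right) \left(- \frac{1}{766}\right) = 45 \left(\frac{1}{12} - 6\right) \left(- \frac{1}{766}\right) = 45 \left(- \frac{71}{12}\right) \left(- \frac{1}{766}\right) = \left(- \frac{1065}{4}\right) \left(- \frac{1}{766}\right) = \frac{1065}{3064}$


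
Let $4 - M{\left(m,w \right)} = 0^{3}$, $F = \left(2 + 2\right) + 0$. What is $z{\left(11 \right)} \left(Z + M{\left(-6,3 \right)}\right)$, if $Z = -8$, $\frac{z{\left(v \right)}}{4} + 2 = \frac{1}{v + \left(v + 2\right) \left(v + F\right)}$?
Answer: $\frac{3288}{103} \approx 31.922$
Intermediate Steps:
$F = 4$ ($F = 4 + 0 = 4$)
$M{\left(m,w \right)} = 4$ ($M{\left(m,w \right)} = 4 - 0^{3} = 4 - 0 = 4 + 0 = 4$)
$z{\left(v \right)} = -8 + \frac{4}{v + \left(2 + v\right) \left(4 + v\right)}$ ($z{\left(v \right)} = -8 + \frac{4}{v + \left(v + 2\right) \left(v + 4\right)} = -8 + \frac{4}{v + \left(2 + v\right) \left(4 + v\right)}$)
$z{\left(11 \right)} \left(Z + M{\left(-6,3 \right)}\right) = \frac{4 \left(-15 - 154 - 2 \cdot 11^{2}\right)}{8 + 11^{2} + 7 \cdot 11} \left(-8 + 4\right) = \frac{4 \left(-15 - 154 - 242\right)}{8 + 121 + 77} \left(-4\right) = \frac{4 \left(-15 - 154 - 242\right)}{206} \left(-4\right) = 4 \cdot \frac{1}{206} \left(-411\right) \left(-4\right) = \left(- \frac{822}{103}\right) \left(-4\right) = \frac{3288}{103}$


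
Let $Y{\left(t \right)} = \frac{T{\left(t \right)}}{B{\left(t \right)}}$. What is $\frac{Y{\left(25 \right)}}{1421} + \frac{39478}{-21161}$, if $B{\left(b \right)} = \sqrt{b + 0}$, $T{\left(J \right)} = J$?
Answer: $- \frac{7998919}{4295683} \approx -1.8621$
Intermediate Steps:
$B{\left(b \right)} = \sqrt{b}$
$Y{\left(t \right)} = \sqrt{t}$ ($Y{\left(t \right)} = \frac{t}{\sqrt{t}} = \sqrt{t}$)
$\frac{Y{\left(25 \right)}}{1421} + \frac{39478}{-21161} = \frac{\sqrt{25}}{1421} + \frac{39478}{-21161} = 5 \cdot \frac{1}{1421} + 39478 \left(- \frac{1}{21161}\right) = \frac{5}{1421} - \frac{39478}{21161} = - \frac{7998919}{4295683}$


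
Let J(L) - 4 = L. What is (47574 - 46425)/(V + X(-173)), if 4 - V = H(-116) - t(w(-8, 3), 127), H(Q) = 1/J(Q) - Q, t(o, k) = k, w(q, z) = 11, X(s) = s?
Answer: -128688/17695 ≈ -7.2726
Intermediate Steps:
J(L) = 4 + L
H(Q) = 1/(4 + Q) - Q
V = 1681/112 (V = 4 - ((1 - 1*(-116)*(4 - 116))/(4 - 116) - 1*127) = 4 - ((1 - 1*(-116)*(-112))/(-112) - 127) = 4 - (-(1 - 12992)/112 - 127) = 4 - (-1/112*(-12991) - 127) = 4 - (12991/112 - 127) = 4 - 1*(-1233/112) = 4 + 1233/112 = 1681/112 ≈ 15.009)
(47574 - 46425)/(V + X(-173)) = (47574 - 46425)/(1681/112 - 173) = 1149/(-17695/112) = 1149*(-112/17695) = -128688/17695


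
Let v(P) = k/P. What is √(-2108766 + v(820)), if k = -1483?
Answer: I*√354483868615/410 ≈ 1452.2*I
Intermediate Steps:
v(P) = -1483/P
√(-2108766 + v(820)) = √(-2108766 - 1483/820) = √(-1729189603/820) = I*√354483868615/410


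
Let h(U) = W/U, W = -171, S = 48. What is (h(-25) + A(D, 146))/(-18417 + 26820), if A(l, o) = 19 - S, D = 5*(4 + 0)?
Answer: -554/210075 ≈ -0.0026372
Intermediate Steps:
D = 20 (D = 5*4 = 20)
h(U) = -171/U
A(l, o) = -29 (A(l, o) = 19 - 1*48 = 19 - 48 = -29)
(h(-25) + A(D, 146))/(-18417 + 26820) = (-171/(-25) - 29)/(-18417 + 26820) = (-171*(-1/25) - 29)/8403 = (171/25 - 29)*(1/8403) = -554/25*1/8403 = -554/210075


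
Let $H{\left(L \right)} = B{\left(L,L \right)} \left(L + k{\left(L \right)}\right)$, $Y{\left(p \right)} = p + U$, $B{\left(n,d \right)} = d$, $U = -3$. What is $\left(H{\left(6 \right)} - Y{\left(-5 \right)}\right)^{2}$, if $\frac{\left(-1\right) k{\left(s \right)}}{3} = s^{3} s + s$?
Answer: $547185664$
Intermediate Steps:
$k{\left(s \right)} = - 3 s - 3 s^{4}$ ($k{\left(s \right)} = - 3 \left(s^{3} s + s\right) = - 3 \left(s^{4} + s\right) = - 3 \left(s + s^{4}\right) = - 3 s - 3 s^{4}$)
$Y{\left(p \right)} = -3 + p$ ($Y{\left(p \right)} = p - 3 = -3 + p$)
$H{\left(L \right)} = L \left(L - 3 L \left(1 + L^{3}\right)\right)$
$\left(H{\left(6 \right)} - Y{\left(-5 \right)}\right)^{2} = \left(- 6^{2} \left(2 + 3 \cdot 6^{3}\right) - \left(-3 - 5\right)\right)^{2} = \left(\left(-1\right) 36 \left(2 + 3 \cdot 216\right) - -8\right)^{2} = \left(\left(-1\right) 36 \left(2 + 648\right) + 8\right)^{2} = \left(\left(-1\right) 36 \cdot 650 + 8\right)^{2} = \left(-23400 + 8\right)^{2} = \left(-23392\right)^{2} = 547185664$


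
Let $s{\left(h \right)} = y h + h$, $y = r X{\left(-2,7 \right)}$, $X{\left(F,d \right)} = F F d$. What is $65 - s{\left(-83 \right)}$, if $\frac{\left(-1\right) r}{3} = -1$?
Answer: $7120$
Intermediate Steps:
$r = 3$ ($r = \left(-3\right) \left(-1\right) = 3$)
$X{\left(F,d \right)} = d F^{2}$
$y = 84$ ($y = 3 \cdot 7 \left(-2\right)^{2} = 3 \cdot 7 \cdot 4 = 3 \cdot 28 = 84$)
$s{\left(h \right)} = 85 h$ ($s{\left(h \right)} = 84 h + h = 85 h$)
$65 - s{\left(-83 \right)} = 65 - 85 \left(-83\right) = 65 - -7055 = 65 + 7055 = 7120$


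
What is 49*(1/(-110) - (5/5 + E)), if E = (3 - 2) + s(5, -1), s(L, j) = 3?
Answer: -26999/110 ≈ -245.45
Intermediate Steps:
E = 4 (E = (3 - 2) + 3 = 1 + 3 = 4)
49*(1/(-110) - (5/5 + E)) = 49*(1/(-110) - (5/5 + 4)) = 49*(-1/110 - (5*(⅕) + 4)) = 49*(-1/110 - (1 + 4)) = 49*(-1/110 - 1*5) = 49*(-1/110 - 5) = 49*(-551/110) = -26999/110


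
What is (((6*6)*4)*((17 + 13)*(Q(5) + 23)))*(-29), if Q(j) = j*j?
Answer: -6013440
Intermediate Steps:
Q(j) = j²
(((6*6)*4)*((17 + 13)*(Q(5) + 23)))*(-29) = (((6*6)*4)*((17 + 13)*(5² + 23)))*(-29) = ((36*4)*(30*(25 + 23)))*(-29) = (144*(30*48))*(-29) = (144*1440)*(-29) = 207360*(-29) = -6013440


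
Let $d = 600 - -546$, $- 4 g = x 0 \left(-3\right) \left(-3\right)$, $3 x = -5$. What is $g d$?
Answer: $0$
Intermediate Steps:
$x = - \frac{5}{3}$ ($x = \frac{1}{3} \left(-5\right) = - \frac{5}{3} \approx -1.6667$)
$g = 0$ ($g = - \frac{\left(- \frac{5}{3}\right) 0 \left(-3\right) \left(-3\right)}{4} = - \frac{\left(- \frac{5}{3}\right) 0 \left(-3\right)}{4} = - \frac{\left(- \frac{5}{3}\right) 0}{4} = \left(- \frac{1}{4}\right) 0 = 0$)
$d = 1146$ ($d = 600 + 546 = 1146$)
$g d = 0 \cdot 1146 = 0$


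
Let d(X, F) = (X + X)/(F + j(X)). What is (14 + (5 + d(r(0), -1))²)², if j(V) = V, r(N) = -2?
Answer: 237169/81 ≈ 2928.0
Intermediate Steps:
d(X, F) = 2*X/(F + X) (d(X, F) = (X + X)/(F + X) = (2*X)/(F + X) = 2*X/(F + X))
(14 + (5 + d(r(0), -1))²)² = (14 + (5 + 2*(-2)/(-1 - 2))²)² = (14 + (5 + 2*(-2)/(-3))²)² = (14 + (5 + 2*(-2)*(-⅓))²)² = (14 + (5 + 4/3)²)² = (14 + (19/3)²)² = (14 + 361/9)² = (487/9)² = 237169/81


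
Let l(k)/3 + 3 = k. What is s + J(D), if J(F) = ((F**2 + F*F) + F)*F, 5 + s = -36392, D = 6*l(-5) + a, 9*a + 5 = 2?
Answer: -162785726/27 ≈ -6.0291e+6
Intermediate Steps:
l(k) = -9 + 3*k
a = -1/3 (a = -5/9 + (1/9)*2 = -5/9 + 2/9 = -1/3 ≈ -0.33333)
D = -433/3 (D = 6*(-9 + 3*(-5)) - 1/3 = 6*(-9 - 15) - 1/3 = 6*(-24) - 1/3 = -144 - 1/3 = -433/3 ≈ -144.33)
s = -36397 (s = -5 - 36392 = -36397)
J(F) = F*(F + 2*F**2) (J(F) = ((F**2 + F**2) + F)*F = (2*F**2 + F)*F = (F + 2*F**2)*F = F*(F + 2*F**2))
s + J(D) = -36397 + (-433/3)**2*(1 + 2*(-433/3)) = -36397 + 187489*(1 - 866/3)/9 = -36397 + (187489/9)*(-863/3) = -36397 - 161803007/27 = -162785726/27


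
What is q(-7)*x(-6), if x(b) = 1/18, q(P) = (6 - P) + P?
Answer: ⅓ ≈ 0.33333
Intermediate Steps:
q(P) = 6
x(b) = 1/18
q(-7)*x(-6) = 6*(1/18) = ⅓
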